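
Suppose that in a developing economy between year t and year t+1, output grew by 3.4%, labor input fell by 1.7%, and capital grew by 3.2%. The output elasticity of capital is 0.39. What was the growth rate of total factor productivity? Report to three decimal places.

Labor's share = 1 − 0.39 = 0.61.
Capital: 0.39 × 3.2 = 1.248 pp.
Labor input: 0.61 × (-1.7) = -1.037 pp.
TFP growth = 3.4 − 0.211 = 3.189%.

3.189%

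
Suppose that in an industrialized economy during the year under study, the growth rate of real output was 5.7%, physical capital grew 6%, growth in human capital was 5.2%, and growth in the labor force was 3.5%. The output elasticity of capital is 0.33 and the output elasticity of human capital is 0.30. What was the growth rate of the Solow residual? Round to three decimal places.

The Solow residual grew 0.865%.

Labor's share = 1 − 0.33 − 0.3 = 0.37.
Physical capital: 0.33 × 6 = 1.98 pp.
Human capital: 0.3 × 5.2 = 1.56 pp.
The labor force: 0.37 × 3.5 = 1.295 pp.
TFP growth = 5.7 − 4.835 = 0.865%.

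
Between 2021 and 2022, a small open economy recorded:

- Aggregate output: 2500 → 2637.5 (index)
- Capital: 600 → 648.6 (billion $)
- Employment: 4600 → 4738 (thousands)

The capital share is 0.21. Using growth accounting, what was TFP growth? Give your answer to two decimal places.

TFP grew 1.43%.

Aggregate output growth = (2637.5 − 2500) / 2500 = 5.5%.
Capital growth = (648.6 − 600) / 600 = 8.1%.
Employment growth = (4738 − 4600) / 4600 = 3%.
Labor's share = 1 − 0.21 = 0.79.
Capital: 0.21 × 8.1 = 1.701 pp.
Employment: 0.79 × 3 = 2.37 pp.
TFP growth = 5.5 − 4.071 = 1.429%.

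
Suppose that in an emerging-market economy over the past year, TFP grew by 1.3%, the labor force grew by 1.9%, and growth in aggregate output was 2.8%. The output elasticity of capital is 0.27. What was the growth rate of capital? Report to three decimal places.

Labor's share = 1 − 0.27 = 0.73.
gY = gA + 0.73×1.9 + 0.27×g.
0.27×g = 2.8 − 1.3 − 1.387 = 0.113.
g = 0.113 / 0.27 = 0.41852%.

Capital growth was 0.419%.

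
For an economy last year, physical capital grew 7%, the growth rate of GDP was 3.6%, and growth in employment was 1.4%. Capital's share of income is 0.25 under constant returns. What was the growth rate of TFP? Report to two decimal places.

TFP growth was 0.80%.

Labor's share = 1 − 0.25 = 0.75.
Physical capital: 0.25 × 7 = 1.75 pp.
Employment: 0.75 × 1.4 = 1.05 pp.
TFP growth = 3.6 − 2.8 = 0.8%.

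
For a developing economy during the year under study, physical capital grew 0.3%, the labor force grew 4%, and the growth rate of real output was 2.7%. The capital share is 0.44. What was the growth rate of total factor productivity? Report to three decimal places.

Labor's share = 1 − 0.44 = 0.56.
Physical capital: 0.44 × 0.3 = 0.132 pp.
The labor force: 0.56 × 4 = 2.24 pp.
TFP growth = 2.7 − 2.372 = 0.328%.

Total factor productivity grew 0.328%.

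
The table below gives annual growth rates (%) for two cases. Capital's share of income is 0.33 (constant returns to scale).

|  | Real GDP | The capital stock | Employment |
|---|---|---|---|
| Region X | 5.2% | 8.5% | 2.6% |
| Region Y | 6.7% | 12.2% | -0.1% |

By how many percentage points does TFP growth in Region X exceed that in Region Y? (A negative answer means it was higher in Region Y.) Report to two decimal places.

Labor's share = 1 − 0.33 = 0.67.
Region X: TFP = 5.2 − 2.805 − 1.742 = 0.653%.
Region Y: TFP = 6.7 − 4.026 + 0.067 = 2.741%.
Difference = 0.653 − (2.741) = -2.088 pp.

-2.09 percentage points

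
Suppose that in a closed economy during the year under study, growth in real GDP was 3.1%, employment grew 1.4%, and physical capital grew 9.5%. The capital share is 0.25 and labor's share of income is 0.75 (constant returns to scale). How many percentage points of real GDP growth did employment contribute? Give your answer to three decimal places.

1.050 pp

Labor's share = 1 − 0.25 = 0.75.
Contribution = share × growth = 0.75 × 1.4 = 1.05 pp.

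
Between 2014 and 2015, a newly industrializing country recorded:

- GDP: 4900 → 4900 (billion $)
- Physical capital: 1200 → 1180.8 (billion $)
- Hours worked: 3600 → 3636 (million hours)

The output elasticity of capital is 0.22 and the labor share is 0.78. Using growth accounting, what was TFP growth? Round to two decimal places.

GDP growth = (4900 − 4900) / 4900 = 0%.
Physical capital growth = (1180.8 − 1200) / 1200 = -1.6%.
Hours worked growth = (3636 − 3600) / 3600 = 1%.
Labor's share = 1 − 0.22 = 0.78.
Physical capital: 0.22 × (-1.6) = -0.352 pp.
Hours worked: 0.78 × 1 = 0.78 pp.
TFP growth = 0 − 0.428 = -0.428%.

-0.43%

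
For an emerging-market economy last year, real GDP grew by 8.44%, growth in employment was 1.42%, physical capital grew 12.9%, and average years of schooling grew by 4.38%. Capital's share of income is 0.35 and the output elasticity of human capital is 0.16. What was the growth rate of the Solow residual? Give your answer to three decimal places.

The Solow residual grew 2.528%.

Labor's share = 1 − 0.35 − 0.16 = 0.49.
Physical capital: 0.35 × 12.9 = 4.515 pp.
Average years of schooling: 0.16 × 4.38 = 0.7008 pp.
Employment: 0.49 × 1.42 = 0.6958 pp.
TFP growth = 8.44 − 5.9116 = 2.5284%.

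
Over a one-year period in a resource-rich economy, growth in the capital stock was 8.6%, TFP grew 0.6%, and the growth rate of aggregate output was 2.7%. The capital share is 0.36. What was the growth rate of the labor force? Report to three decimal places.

Labor's share = 1 − 0.36 = 0.64.
gY = gA + 0.36×8.6 + 0.64×g.
0.64×g = 2.7 − 0.6 − 3.096 = -0.996.
g = -0.996 / 0.64 = -1.55625%.

-1.556%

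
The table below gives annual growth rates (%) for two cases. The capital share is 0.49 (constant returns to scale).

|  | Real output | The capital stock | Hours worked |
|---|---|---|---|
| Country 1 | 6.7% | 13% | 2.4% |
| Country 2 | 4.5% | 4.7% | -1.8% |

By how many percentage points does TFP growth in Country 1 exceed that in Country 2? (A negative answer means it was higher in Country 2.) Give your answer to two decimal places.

Labor's share = 1 − 0.49 = 0.51.
Country 1: TFP = 6.7 − 6.37 − 1.224 = -0.894%.
Country 2: TFP = 4.5 − 2.303 + 0.918 = 3.115%.
Difference = -0.894 − (3.115) = -4.009 pp.

-4.01 percentage points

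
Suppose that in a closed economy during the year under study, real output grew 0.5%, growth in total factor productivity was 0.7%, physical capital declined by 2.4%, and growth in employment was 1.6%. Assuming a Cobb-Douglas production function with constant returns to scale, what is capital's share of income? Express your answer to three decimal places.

0.450

gY = gA + α·gK + (1−α)·gL, so gY − gA − gL = α(gK − gL).
0.5 − 0.7 − 1.6 = α × (-2.4 − 1.6).
-1.8 = -4 α, so α = 0.45.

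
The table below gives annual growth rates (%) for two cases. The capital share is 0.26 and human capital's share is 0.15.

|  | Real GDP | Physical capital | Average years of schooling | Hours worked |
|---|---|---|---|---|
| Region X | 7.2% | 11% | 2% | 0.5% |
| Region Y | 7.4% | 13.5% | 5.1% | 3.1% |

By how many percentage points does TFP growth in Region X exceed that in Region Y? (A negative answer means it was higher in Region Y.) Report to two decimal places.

2.45 percentage points

Labor's share = 1 − 0.26 − 0.15 = 0.59.
Region X: TFP = 7.2 − 2.86 − 0.3 − 0.295 = 3.745%.
Region Y: TFP = 7.4 − 3.51 − 0.765 − 1.829 = 1.296%.
Difference = 3.745 − (1.296) = 2.449 pp.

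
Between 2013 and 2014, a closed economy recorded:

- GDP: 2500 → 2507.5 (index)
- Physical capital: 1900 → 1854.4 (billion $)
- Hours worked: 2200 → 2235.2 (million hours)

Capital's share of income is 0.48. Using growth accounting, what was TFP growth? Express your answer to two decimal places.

TFP growth was 0.62%.

GDP growth = (2507.5 − 2500) / 2500 = 0.3%.
Physical capital growth = (1854.4 − 1900) / 1900 = -2.4%.
Hours worked growth = (2235.2 − 2200) / 2200 = 1.6%.
Labor's share = 1 − 0.48 = 0.52.
Physical capital: 0.48 × (-2.4) = -1.152 pp.
Hours worked: 0.52 × 1.6 = 0.832 pp.
TFP growth = 0.3 + 0.32 = 0.62%.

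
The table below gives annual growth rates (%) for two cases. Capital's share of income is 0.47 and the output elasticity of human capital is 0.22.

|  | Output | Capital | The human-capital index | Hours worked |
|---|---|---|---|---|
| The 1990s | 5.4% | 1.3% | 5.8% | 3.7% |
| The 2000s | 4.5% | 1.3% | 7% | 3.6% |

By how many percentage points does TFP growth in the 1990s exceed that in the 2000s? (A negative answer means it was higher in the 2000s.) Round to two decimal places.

1.13 percentage points

Labor's share = 1 − 0.47 − 0.22 = 0.31.
The 1990s: TFP = 5.4 − 0.611 − 1.276 − 1.147 = 2.366%.
The 2000s: TFP = 4.5 − 0.611 − 1.54 − 1.116 = 1.233%.
Difference = 2.366 − (1.233) = 1.133 pp.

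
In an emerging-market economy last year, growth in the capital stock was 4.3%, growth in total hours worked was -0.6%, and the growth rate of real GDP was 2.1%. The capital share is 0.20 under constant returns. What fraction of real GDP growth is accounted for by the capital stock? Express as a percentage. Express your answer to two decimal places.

40.95%

The capital stock contributed 0.2 × 4.3 = 0.86 pp.
Share of growth = 0.86 / 2.1 × 100 = 40.9524%.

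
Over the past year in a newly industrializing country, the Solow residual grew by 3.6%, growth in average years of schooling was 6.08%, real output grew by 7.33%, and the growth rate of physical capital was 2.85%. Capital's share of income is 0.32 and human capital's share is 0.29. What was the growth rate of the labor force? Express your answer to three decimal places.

2.705%

Labor's share = 1 − 0.32 − 0.29 = 0.39.
gY = gA + 0.32×2.85 + 0.29×6.08 + 0.39×g.
0.39×g = 7.33 − 3.6 − 2.6752 = 1.0548.
g = 1.0548 / 0.39 = 2.70462%.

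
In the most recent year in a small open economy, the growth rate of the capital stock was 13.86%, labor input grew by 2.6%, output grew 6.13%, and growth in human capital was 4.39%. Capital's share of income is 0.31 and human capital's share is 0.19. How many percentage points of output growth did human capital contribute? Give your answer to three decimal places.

Contribution = share × growth = 0.19 × 4.39 = 0.8341 pp.

0.834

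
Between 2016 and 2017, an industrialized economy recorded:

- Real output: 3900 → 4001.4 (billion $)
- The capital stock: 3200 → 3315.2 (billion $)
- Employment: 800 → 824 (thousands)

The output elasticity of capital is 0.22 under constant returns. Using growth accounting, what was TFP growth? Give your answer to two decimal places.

-0.53%

Real output growth = (4001.4 − 3900) / 3900 = 2.6%.
The capital stock growth = (3315.2 − 3200) / 3200 = 3.6%.
Employment growth = (824 − 800) / 800 = 3%.
Labor's share = 1 − 0.22 = 0.78.
The capital stock: 0.22 × 3.6 = 0.792 pp.
Employment: 0.78 × 3 = 2.34 pp.
TFP growth = 2.6 − 3.132 = -0.532%.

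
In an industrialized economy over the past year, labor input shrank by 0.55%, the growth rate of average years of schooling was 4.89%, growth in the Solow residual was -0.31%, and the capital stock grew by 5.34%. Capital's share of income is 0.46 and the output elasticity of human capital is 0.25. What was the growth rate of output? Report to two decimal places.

Labor's share = 1 − 0.46 − 0.25 = 0.29.
The capital stock: 0.46 × 5.34 = 2.4564 pp.
Average years of schooling: 0.25 × 4.89 = 1.2225 pp.
Labor input: 0.29 × (-0.55) = -0.1595 pp.
Output growth = -0.31 + 3.5194 = 3.2094%.

Output growth was 3.21%.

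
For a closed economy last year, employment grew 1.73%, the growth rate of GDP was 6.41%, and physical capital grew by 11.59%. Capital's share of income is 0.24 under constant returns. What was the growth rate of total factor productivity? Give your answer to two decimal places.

2.31%

Labor's share = 1 − 0.24 = 0.76.
Physical capital: 0.24 × 11.59 = 2.7816 pp.
Employment: 0.76 × 1.73 = 1.3148 pp.
TFP growth = 6.41 − 4.0964 = 2.3136%.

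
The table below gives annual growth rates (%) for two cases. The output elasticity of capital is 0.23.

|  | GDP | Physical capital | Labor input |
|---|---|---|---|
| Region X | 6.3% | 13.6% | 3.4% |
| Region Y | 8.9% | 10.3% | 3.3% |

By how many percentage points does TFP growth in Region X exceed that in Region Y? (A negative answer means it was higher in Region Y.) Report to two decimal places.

Labor's share = 1 − 0.23 = 0.77.
Region X: TFP = 6.3 − 3.128 − 2.618 = 0.554%.
Region Y: TFP = 8.9 − 2.369 − 2.541 = 3.99%.
Difference = 0.554 − (3.99) = -3.436 pp.

-3.44 percentage points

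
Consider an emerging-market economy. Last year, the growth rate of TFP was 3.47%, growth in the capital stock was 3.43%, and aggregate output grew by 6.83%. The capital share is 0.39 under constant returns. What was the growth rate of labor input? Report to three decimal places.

Labor's share = 1 − 0.39 = 0.61.
gY = gA + 0.39×3.43 + 0.61×g.
0.61×g = 6.83 − 3.47 − 1.3377 = 2.0223.
g = 2.0223 / 0.61 = 3.31525%.

Labor input grew 3.315%.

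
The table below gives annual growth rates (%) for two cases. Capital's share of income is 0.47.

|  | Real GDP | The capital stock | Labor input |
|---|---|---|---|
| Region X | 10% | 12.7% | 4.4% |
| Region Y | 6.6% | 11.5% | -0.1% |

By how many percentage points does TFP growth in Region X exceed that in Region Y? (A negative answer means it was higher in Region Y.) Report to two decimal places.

0.45 percentage points

Labor's share = 1 − 0.47 = 0.53.
Region X: TFP = 10 − 5.969 − 2.332 = 1.699%.
Region Y: TFP = 6.6 − 5.405 + 0.053 = 1.248%.
Difference = 1.699 − (1.248) = 0.451 pp.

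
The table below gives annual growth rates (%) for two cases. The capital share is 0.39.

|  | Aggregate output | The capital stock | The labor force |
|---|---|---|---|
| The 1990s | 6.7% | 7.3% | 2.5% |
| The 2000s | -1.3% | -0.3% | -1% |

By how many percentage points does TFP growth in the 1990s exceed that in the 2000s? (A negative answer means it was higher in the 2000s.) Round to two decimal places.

2.90 percentage points

Labor's share = 1 − 0.39 = 0.61.
The 1990s: TFP = 6.7 − 2.847 − 1.525 = 2.328%.
The 2000s: TFP = -1.3 + 0.117 + 0.61 = -0.573%.
Difference = 2.328 − (-0.573) = 2.901 pp.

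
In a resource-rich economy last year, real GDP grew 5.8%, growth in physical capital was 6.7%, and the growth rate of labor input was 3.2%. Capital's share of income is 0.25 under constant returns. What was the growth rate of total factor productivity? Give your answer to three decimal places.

Total factor productivity growth was 1.725%.

Labor's share = 1 − 0.25 = 0.75.
Physical capital: 0.25 × 6.7 = 1.675 pp.
Labor input: 0.75 × 3.2 = 2.4 pp.
TFP growth = 5.8 − 4.075 = 1.725%.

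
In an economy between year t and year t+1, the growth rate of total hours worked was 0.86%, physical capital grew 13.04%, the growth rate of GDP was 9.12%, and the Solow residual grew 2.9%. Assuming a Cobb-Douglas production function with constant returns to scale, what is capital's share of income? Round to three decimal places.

0.440

gY = gA + α·gK + (1−α)·gL, so gY − gA − gL = α(gK − gL).
9.12 − 2.9 − 0.86 = α × (13.04 − 0.86).
5.36 = 12.18 α, so α = 0.44007.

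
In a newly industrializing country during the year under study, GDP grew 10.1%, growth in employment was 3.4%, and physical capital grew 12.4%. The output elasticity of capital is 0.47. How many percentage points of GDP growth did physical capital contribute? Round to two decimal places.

5.83

Contribution = share × growth = 0.47 × 12.4 = 5.828 pp.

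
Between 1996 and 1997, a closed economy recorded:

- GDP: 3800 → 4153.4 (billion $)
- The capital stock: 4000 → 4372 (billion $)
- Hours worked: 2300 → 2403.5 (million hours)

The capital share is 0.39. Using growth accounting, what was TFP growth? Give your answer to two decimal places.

GDP growth = (4153.4 − 3800) / 3800 = 9.3%.
The capital stock growth = (4372 − 4000) / 4000 = 9.3%.
Hours worked growth = (2403.5 − 2300) / 2300 = 4.5%.
Labor's share = 1 − 0.39 = 0.61.
The capital stock: 0.39 × 9.3 = 3.627 pp.
Hours worked: 0.61 × 4.5 = 2.745 pp.
TFP growth = 9.3 − 6.372 = 2.928%.

2.93%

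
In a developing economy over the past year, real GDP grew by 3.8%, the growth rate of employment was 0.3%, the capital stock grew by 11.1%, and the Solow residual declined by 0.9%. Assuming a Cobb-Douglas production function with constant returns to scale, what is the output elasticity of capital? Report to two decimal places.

gY = gA + α·gK + (1−α)·gL, so gY − gA − gL = α(gK − gL).
3.8 + 0.9 − 0.3 = α × (11.1 − 0.3).
4.4 = 10.8 α, so α = 0.4074.

α = 0.41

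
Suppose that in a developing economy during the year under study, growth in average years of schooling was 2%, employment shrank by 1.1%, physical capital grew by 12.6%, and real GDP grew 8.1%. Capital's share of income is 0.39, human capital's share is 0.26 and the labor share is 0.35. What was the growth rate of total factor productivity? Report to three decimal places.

3.051%

Labor's share = 1 − 0.39 − 0.26 = 0.35.
Physical capital: 0.39 × 12.6 = 4.914 pp.
Average years of schooling: 0.26 × 2 = 0.52 pp.
Employment: 0.35 × (-1.1) = -0.385 pp.
TFP growth = 8.1 − 5.049 = 3.051%.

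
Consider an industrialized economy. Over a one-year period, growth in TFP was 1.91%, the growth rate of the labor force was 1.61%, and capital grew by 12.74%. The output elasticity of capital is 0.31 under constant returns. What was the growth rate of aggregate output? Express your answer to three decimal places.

6.970%

Labor's share = 1 − 0.31 = 0.69.
Capital: 0.31 × 12.74 = 3.9494 pp.
The labor force: 0.69 × 1.61 = 1.1109 pp.
Output growth = 1.91 + 5.0603 = 6.9703%.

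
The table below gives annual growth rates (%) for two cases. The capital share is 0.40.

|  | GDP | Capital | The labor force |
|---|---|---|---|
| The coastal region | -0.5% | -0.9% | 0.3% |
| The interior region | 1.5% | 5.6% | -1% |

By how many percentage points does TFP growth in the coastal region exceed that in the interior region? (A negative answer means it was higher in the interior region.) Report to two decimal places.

Labor's share = 1 − 0.4 = 0.6.
The coastal region: TFP = -0.5 + 0.36 − 0.18 = -0.32%.
The interior region: TFP = 1.5 − 2.24 + 0.6 = -0.14%.
Difference = -0.32 − (-0.14) = -0.18 pp.

-0.18 percentage points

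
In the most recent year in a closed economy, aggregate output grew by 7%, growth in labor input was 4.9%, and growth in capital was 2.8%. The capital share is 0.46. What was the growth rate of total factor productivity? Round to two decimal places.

3.07%

Labor's share = 1 − 0.46 = 0.54.
Capital: 0.46 × 2.8 = 1.288 pp.
Labor input: 0.54 × 4.9 = 2.646 pp.
TFP growth = 7 − 3.934 = 3.066%.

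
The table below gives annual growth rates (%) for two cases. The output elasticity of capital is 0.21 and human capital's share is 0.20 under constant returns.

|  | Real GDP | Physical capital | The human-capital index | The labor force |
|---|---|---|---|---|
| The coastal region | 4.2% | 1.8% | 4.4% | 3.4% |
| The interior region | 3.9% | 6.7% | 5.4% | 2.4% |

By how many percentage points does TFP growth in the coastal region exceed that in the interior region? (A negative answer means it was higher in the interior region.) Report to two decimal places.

0.94 percentage points

Labor's share = 1 − 0.21 − 0.2 = 0.59.
The coastal region: TFP = 4.2 − 0.378 − 0.88 − 2.006 = 0.936%.
The interior region: TFP = 3.9 − 1.407 − 1.08 − 1.416 = -0.003%.
Difference = 0.936 − (-0.003) = 0.939 pp.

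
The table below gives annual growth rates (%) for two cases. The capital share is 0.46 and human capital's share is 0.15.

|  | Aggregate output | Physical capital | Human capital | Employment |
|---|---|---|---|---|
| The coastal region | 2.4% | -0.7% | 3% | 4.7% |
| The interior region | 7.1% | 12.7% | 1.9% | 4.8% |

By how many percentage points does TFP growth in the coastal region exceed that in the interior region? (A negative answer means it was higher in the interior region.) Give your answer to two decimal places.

Labor's share = 1 − 0.46 − 0.15 = 0.39.
The coastal region: TFP = 2.4 + 0.322 − 0.45 − 1.833 = 0.439%.
The interior region: TFP = 7.1 − 5.842 − 0.285 − 1.872 = -0.899%.
Difference = 0.439 − (-0.899) = 1.338 pp.

1.34 percentage points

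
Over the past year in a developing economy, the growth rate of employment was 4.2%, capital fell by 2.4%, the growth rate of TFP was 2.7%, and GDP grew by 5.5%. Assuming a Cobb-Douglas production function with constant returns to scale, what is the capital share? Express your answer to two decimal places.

α = 0.21

gY = gA + α·gK + (1−α)·gL, so gY − gA − gL = α(gK − gL).
5.5 − 2.7 − 4.2 = α × (-2.4 − 4.2).
-1.4 = -6.6 α, so α = 0.2121.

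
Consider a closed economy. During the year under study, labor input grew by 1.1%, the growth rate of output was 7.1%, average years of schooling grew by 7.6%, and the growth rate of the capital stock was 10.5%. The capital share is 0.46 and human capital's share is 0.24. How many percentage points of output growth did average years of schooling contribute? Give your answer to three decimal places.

1.824 percentage points

Contribution = share × growth = 0.24 × 7.6 = 1.824 pp.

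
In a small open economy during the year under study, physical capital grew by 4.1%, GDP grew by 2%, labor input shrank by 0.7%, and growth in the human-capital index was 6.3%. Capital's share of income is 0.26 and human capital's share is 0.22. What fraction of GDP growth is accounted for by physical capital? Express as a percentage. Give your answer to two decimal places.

Physical capital contributed 0.26 × 4.1 = 1.066 pp.
Share of growth = 1.066 / 2 × 100 = 53.3%.

53.30%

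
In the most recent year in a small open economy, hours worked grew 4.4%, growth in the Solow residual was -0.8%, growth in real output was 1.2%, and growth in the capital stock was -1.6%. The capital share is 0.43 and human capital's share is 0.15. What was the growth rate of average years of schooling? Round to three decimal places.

5.600%

Labor's share = 1 − 0.43 − 0.15 = 0.42.
gY = gA + 0.43×(-1.6) + 0.42×4.4 + 0.15×g.
0.15×g = 1.2 + 0.8 − 1.16 = 0.84.
g = 0.84 / 0.15 = 5.6%.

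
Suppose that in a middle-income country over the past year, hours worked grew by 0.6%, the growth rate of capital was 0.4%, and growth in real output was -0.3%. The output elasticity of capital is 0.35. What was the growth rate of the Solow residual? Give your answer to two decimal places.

Labor's share = 1 − 0.35 = 0.65.
Capital: 0.35 × 0.4 = 0.14 pp.
Hours worked: 0.65 × 0.6 = 0.39 pp.
TFP growth = -0.3 − 0.53 = -0.83%.

-0.83%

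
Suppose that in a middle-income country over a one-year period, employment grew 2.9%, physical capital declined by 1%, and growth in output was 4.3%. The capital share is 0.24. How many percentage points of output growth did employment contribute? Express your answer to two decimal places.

Labor's share = 1 − 0.24 = 0.76.
Contribution = share × growth = 0.76 × 2.9 = 2.204 pp.

2.20 pp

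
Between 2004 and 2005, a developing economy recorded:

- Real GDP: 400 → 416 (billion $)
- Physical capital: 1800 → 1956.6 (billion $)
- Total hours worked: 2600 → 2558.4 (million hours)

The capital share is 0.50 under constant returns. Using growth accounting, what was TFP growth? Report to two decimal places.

0.45%

Real GDP growth = (416 − 400) / 400 = 4%.
Physical capital growth = (1956.6 − 1800) / 1800 = 8.7%.
Total hours worked growth = (2558.4 − 2600) / 2600 = -1.6%.
Labor's share = 1 − 0.5 = 0.5.
Physical capital: 0.5 × 8.7 = 4.35 pp.
Total hours worked: 0.5 × (-1.6) = -0.8 pp.
TFP growth = 4 − 3.55 = 0.45%.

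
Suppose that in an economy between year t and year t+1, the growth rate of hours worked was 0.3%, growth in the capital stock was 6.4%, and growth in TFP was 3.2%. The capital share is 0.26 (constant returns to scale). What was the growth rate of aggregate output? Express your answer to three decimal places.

5.086%

Labor's share = 1 − 0.26 = 0.74.
The capital stock: 0.26 × 6.4 = 1.664 pp.
Hours worked: 0.74 × 0.3 = 0.222 pp.
Output growth = 3.2 + 1.886 = 5.086%.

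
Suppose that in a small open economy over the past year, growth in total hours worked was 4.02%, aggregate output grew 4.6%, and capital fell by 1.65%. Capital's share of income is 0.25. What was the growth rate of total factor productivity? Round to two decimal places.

Labor's share = 1 − 0.25 = 0.75.
Capital: 0.25 × (-1.65) = -0.4125 pp.
Total hours worked: 0.75 × 4.02 = 3.015 pp.
TFP growth = 4.6 − 2.6025 = 1.9975%.

2.00%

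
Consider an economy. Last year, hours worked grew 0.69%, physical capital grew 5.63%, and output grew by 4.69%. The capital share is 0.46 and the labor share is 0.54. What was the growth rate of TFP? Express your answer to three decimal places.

Labor's share = 1 − 0.46 = 0.54.
Physical capital: 0.46 × 5.63 = 2.5898 pp.
Hours worked: 0.54 × 0.69 = 0.3726 pp.
TFP growth = 4.69 − 2.9624 = 1.7276%.

1.728%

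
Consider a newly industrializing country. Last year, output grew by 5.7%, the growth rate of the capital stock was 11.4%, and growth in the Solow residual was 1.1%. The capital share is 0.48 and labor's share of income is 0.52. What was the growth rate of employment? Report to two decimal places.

Labor's share = 1 − 0.48 = 0.52.
gY = gA + 0.48×11.4 + 0.52×g.
0.52×g = 5.7 − 1.1 − 5.472 = -0.872.
g = -0.872 / 0.52 = -1.6769%.

-1.68%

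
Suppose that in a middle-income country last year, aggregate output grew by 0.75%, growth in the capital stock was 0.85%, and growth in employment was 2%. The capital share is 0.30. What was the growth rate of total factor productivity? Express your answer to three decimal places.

-0.905%

Labor's share = 1 − 0.3 = 0.7.
The capital stock: 0.3 × 0.85 = 0.255 pp.
Employment: 0.7 × 2 = 1.4 pp.
TFP growth = 0.75 − 1.655 = -0.905%.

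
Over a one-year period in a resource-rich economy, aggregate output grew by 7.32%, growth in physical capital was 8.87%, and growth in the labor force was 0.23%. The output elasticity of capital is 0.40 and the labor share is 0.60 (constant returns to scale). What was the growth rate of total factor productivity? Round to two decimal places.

Labor's share = 1 − 0.4 = 0.6.
Physical capital: 0.4 × 8.87 = 3.548 pp.
The labor force: 0.6 × 0.23 = 0.138 pp.
TFP growth = 7.32 − 3.686 = 3.634%.

3.63%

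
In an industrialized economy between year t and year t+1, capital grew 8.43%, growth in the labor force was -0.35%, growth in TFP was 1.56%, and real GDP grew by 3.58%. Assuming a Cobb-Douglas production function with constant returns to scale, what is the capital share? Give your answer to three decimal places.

gY = gA + α·gK + (1−α)·gL, so gY − gA − gL = α(gK − gL).
3.58 − 1.56 + 0.35 = α × (8.43 − (-0.35)).
2.37 = 8.78 α, so α = 0.26993.

The capital share is 0.270.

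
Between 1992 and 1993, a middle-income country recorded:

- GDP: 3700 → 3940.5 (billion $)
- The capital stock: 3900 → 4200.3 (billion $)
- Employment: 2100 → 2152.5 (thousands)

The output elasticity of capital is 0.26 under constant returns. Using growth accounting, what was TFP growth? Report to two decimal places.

GDP growth = (3940.5 − 3700) / 3700 = 6.5%.
The capital stock growth = (4200.3 − 3900) / 3900 = 7.7%.
Employment growth = (2152.5 − 2100) / 2100 = 2.5%.
Labor's share = 1 − 0.26 = 0.74.
The capital stock: 0.26 × 7.7 = 2.002 pp.
Employment: 0.74 × 2.5 = 1.85 pp.
TFP growth = 6.5 − 3.852 = 2.648%.

TFP grew 2.65%.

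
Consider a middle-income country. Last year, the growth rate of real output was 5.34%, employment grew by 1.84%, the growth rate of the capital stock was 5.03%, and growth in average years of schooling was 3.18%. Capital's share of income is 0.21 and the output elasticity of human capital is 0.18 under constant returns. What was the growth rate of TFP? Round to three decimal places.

Labor's share = 1 − 0.21 − 0.18 = 0.61.
The capital stock: 0.21 × 5.03 = 1.0563 pp.
Average years of schooling: 0.18 × 3.18 = 0.5724 pp.
Employment: 0.61 × 1.84 = 1.1224 pp.
TFP growth = 5.34 − 2.7511 = 2.5889%.

2.589%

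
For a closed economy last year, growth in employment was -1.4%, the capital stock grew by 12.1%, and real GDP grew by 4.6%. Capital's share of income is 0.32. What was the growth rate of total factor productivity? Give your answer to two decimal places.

Labor's share = 1 − 0.32 = 0.68.
The capital stock: 0.32 × 12.1 = 3.872 pp.
Employment: 0.68 × (-1.4) = -0.952 pp.
TFP growth = 4.6 − 2.92 = 1.68%.

1.68%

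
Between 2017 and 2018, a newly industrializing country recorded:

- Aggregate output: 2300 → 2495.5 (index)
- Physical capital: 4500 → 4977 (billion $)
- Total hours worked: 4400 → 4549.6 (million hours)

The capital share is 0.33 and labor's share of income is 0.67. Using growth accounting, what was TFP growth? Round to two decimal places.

Aggregate output growth = (2495.5 − 2300) / 2300 = 8.5%.
Physical capital growth = (4977 − 4500) / 4500 = 10.6%.
Total hours worked growth = (4549.6 − 4400) / 4400 = 3.4%.
Labor's share = 1 − 0.33 = 0.67.
Physical capital: 0.33 × 10.6 = 3.498 pp.
Total hours worked: 0.67 × 3.4 = 2.278 pp.
TFP growth = 8.5 − 5.776 = 2.724%.

TFP grew 2.72%.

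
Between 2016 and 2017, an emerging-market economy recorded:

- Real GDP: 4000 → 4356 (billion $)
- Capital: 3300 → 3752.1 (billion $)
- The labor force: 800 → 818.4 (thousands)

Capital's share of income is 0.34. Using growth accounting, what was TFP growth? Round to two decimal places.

2.72%

Real GDP growth = (4356 − 4000) / 4000 = 8.9%.
Capital growth = (3752.1 − 3300) / 3300 = 13.7%.
The labor force growth = (818.4 − 800) / 800 = 2.3%.
Labor's share = 1 − 0.34 = 0.66.
Capital: 0.34 × 13.7 = 4.658 pp.
The labor force: 0.66 × 2.3 = 1.518 pp.
TFP growth = 8.9 − 6.176 = 2.724%.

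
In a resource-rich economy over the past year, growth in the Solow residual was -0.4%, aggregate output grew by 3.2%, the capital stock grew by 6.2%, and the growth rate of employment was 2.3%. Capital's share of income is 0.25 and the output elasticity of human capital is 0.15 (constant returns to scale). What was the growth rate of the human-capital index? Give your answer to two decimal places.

4.47%

Labor's share = 1 − 0.25 − 0.15 = 0.6.
gY = gA + 0.25×6.2 + 0.6×2.3 + 0.15×g.
0.15×g = 3.2 + 0.4 − 2.93 = 0.67.
g = 0.67 / 0.15 = 4.4667%.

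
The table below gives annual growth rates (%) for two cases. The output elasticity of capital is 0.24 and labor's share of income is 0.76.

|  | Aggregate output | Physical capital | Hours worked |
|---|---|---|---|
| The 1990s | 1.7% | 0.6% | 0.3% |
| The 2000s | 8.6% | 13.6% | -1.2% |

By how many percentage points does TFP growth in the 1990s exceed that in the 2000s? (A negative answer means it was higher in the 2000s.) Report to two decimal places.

Labor's share = 1 − 0.24 = 0.76.
The 1990s: TFP = 1.7 − 0.144 − 0.228 = 1.328%.
The 2000s: TFP = 8.6 − 3.264 + 0.912 = 6.248%.
Difference = 1.328 − (6.248) = -4.92 pp.

-4.92 percentage points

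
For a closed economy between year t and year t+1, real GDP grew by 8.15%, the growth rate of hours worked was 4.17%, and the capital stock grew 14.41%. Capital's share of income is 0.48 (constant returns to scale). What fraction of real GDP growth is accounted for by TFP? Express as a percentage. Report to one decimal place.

Labor's share = 1 − 0.48 = 0.52.
The capital stock: 0.48 × 14.41 = 6.9168 pp.
Hours worked: 0.52 × 4.17 = 2.1684 pp.
TFP growth = 8.15 − 9.0852 = -0.9352%.
TFP share of growth = -0.9352 / 8.15 × 100 = -11.475%.

-11.5%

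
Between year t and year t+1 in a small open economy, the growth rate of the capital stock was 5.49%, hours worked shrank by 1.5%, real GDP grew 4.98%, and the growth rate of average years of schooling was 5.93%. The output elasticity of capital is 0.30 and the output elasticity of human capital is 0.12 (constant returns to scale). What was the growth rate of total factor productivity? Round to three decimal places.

Total factor productivity growth was 3.491%.

Labor's share = 1 − 0.3 − 0.12 = 0.58.
The capital stock: 0.3 × 5.49 = 1.647 pp.
Average years of schooling: 0.12 × 5.93 = 0.7116 pp.
Hours worked: 0.58 × (-1.5) = -0.87 pp.
TFP growth = 4.98 − 1.4886 = 3.4914%.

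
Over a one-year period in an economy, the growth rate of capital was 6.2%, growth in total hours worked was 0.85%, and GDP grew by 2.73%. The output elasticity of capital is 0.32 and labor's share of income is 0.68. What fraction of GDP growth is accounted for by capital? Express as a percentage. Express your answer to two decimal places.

Capital contributed 0.32 × 6.2 = 1.984 pp.
Share of growth = 1.984 / 2.73 × 100 = 72.674%.

72.67%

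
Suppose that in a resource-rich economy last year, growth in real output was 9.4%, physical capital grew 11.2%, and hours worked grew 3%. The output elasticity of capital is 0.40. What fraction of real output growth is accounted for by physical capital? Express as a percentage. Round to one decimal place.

Physical capital accounted for 47.7% of growth.

Physical capital contributed 0.4 × 11.2 = 4.48 pp.
Share of growth = 4.48 / 9.4 × 100 = 47.66%.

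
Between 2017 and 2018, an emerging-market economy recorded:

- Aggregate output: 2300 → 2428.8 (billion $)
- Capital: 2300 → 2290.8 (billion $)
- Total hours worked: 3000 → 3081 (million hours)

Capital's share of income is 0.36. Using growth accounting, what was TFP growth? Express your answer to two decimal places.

TFP grew 4.02%.

Aggregate output growth = (2428.8 − 2300) / 2300 = 5.6%.
Capital growth = (2290.8 − 2300) / 2300 = -0.4%.
Total hours worked growth = (3081 − 3000) / 3000 = 2.7%.
Labor's share = 1 − 0.36 = 0.64.
Capital: 0.36 × (-0.4) = -0.144 pp.
Total hours worked: 0.64 × 2.7 = 1.728 pp.
TFP growth = 5.6 − 1.584 = 4.016%.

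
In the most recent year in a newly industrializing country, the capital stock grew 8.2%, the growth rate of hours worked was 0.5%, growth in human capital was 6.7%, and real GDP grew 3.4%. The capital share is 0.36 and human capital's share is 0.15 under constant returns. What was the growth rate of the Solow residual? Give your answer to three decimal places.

-0.802%

Labor's share = 1 − 0.36 − 0.15 = 0.49.
The capital stock: 0.36 × 8.2 = 2.952 pp.
Human capital: 0.15 × 6.7 = 1.005 pp.
Hours worked: 0.49 × 0.5 = 0.245 pp.
TFP growth = 3.4 − 4.202 = -0.802%.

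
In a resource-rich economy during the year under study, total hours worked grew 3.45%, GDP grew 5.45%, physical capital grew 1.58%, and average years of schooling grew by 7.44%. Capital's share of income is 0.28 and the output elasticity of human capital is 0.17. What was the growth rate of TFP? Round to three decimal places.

Labor's share = 1 − 0.28 − 0.17 = 0.55.
Physical capital: 0.28 × 1.58 = 0.4424 pp.
Average years of schooling: 0.17 × 7.44 = 1.2648 pp.
Total hours worked: 0.55 × 3.45 = 1.8975 pp.
TFP growth = 5.45 − 3.6047 = 1.8453%.

1.845%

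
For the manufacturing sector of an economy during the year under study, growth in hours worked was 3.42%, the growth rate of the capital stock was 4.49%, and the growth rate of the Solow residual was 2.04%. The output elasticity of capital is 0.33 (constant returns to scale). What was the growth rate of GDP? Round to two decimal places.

GDP grew 5.81%.

Labor's share = 1 − 0.33 = 0.67.
The capital stock: 0.33 × 4.49 = 1.4817 pp.
Hours worked: 0.67 × 3.42 = 2.2914 pp.
Output growth = 2.04 + 3.7731 = 5.8131%.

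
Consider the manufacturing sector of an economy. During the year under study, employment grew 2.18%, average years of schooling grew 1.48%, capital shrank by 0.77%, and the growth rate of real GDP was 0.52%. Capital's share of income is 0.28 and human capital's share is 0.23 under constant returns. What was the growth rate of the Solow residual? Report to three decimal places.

Labor's share = 1 − 0.28 − 0.23 = 0.49.
Capital: 0.28 × (-0.77) = -0.2156 pp.
Average years of schooling: 0.23 × 1.48 = 0.3404 pp.
Employment: 0.49 × 2.18 = 1.0682 pp.
TFP growth = 0.52 − 1.193 = -0.673%.

-0.673%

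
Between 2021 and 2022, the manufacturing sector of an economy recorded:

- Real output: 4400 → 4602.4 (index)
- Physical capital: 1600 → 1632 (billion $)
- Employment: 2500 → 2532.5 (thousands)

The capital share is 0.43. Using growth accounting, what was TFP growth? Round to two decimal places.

3.00%

Real output growth = (4602.4 − 4400) / 4400 = 4.6%.
Physical capital growth = (1632 − 1600) / 1600 = 2%.
Employment growth = (2532.5 − 2500) / 2500 = 1.3%.
Labor's share = 1 − 0.43 = 0.57.
Physical capital: 0.43 × 2 = 0.86 pp.
Employment: 0.57 × 1.3 = 0.741 pp.
TFP growth = 4.6 − 1.601 = 2.999%.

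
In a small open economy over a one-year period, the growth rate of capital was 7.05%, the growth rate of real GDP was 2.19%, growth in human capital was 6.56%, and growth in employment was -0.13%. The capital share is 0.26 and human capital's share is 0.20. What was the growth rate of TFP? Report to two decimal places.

Labor's share = 1 − 0.26 − 0.2 = 0.54.
Capital: 0.26 × 7.05 = 1.833 pp.
Human capital: 0.2 × 6.56 = 1.312 pp.
Employment: 0.54 × (-0.13) = -0.0702 pp.
TFP growth = 2.19 − 3.0748 = -0.8848%.

-0.88%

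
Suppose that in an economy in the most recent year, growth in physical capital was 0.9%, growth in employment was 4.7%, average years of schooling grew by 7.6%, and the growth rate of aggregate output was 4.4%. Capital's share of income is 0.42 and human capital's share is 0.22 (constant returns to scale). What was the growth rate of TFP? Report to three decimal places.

0.658%

Labor's share = 1 − 0.42 − 0.22 = 0.36.
Physical capital: 0.42 × 0.9 = 0.378 pp.
Average years of schooling: 0.22 × 7.6 = 1.672 pp.
Employment: 0.36 × 4.7 = 1.692 pp.
TFP growth = 4.4 − 3.742 = 0.658%.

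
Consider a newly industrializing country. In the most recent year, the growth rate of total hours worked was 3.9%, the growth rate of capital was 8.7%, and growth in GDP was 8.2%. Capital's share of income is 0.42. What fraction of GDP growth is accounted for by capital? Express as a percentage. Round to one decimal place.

44.6%

Capital contributed 0.42 × 8.7 = 3.654 pp.
Share of growth = 3.654 / 8.2 × 100 = 44.561%.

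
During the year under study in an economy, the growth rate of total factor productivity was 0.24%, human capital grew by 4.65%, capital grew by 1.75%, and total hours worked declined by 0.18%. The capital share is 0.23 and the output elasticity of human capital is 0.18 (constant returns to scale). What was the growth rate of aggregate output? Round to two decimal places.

Aggregate output growth was 1.37%.

Labor's share = 1 − 0.23 − 0.18 = 0.59.
Capital: 0.23 × 1.75 = 0.4025 pp.
Human capital: 0.18 × 4.65 = 0.837 pp.
Total hours worked: 0.59 × (-0.18) = -0.1062 pp.
Output growth = 0.24 + 1.1333 = 1.3733%.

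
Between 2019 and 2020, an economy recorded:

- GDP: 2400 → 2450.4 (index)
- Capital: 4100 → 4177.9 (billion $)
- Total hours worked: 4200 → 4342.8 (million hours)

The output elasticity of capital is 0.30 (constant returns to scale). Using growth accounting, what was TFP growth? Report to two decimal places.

GDP growth = (2450.4 − 2400) / 2400 = 2.1%.
Capital growth = (4177.9 − 4100) / 4100 = 1.9%.
Total hours worked growth = (4342.8 − 4200) / 4200 = 3.4%.
Labor's share = 1 − 0.3 = 0.7.
Capital: 0.3 × 1.9 = 0.57 pp.
Total hours worked: 0.7 × 3.4 = 2.38 pp.
TFP growth = 2.1 − 2.95 = -0.85%.

-0.85%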